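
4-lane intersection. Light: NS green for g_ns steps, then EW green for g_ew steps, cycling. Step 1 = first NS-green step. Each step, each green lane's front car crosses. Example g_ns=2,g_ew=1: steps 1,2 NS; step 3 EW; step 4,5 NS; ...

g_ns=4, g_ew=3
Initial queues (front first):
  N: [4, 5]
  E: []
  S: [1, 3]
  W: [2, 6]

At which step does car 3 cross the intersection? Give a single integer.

Step 1 [NS]: N:car4-GO,E:wait,S:car1-GO,W:wait | queues: N=1 E=0 S=1 W=2
Step 2 [NS]: N:car5-GO,E:wait,S:car3-GO,W:wait | queues: N=0 E=0 S=0 W=2
Step 3 [NS]: N:empty,E:wait,S:empty,W:wait | queues: N=0 E=0 S=0 W=2
Step 4 [NS]: N:empty,E:wait,S:empty,W:wait | queues: N=0 E=0 S=0 W=2
Step 5 [EW]: N:wait,E:empty,S:wait,W:car2-GO | queues: N=0 E=0 S=0 W=1
Step 6 [EW]: N:wait,E:empty,S:wait,W:car6-GO | queues: N=0 E=0 S=0 W=0
Car 3 crosses at step 2

2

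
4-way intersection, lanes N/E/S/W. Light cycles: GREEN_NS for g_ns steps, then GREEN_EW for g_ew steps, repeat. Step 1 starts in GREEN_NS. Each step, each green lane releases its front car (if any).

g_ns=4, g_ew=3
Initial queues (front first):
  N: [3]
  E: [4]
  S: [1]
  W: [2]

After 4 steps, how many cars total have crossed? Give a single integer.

Step 1 [NS]: N:car3-GO,E:wait,S:car1-GO,W:wait | queues: N=0 E=1 S=0 W=1
Step 2 [NS]: N:empty,E:wait,S:empty,W:wait | queues: N=0 E=1 S=0 W=1
Step 3 [NS]: N:empty,E:wait,S:empty,W:wait | queues: N=0 E=1 S=0 W=1
Step 4 [NS]: N:empty,E:wait,S:empty,W:wait | queues: N=0 E=1 S=0 W=1
Cars crossed by step 4: 2

Answer: 2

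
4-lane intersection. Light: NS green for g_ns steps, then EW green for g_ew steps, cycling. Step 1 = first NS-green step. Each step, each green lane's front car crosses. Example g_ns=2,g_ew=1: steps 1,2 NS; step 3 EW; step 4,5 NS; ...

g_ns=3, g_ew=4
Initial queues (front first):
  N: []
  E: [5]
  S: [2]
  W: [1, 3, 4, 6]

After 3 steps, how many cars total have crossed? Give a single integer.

Answer: 1

Derivation:
Step 1 [NS]: N:empty,E:wait,S:car2-GO,W:wait | queues: N=0 E=1 S=0 W=4
Step 2 [NS]: N:empty,E:wait,S:empty,W:wait | queues: N=0 E=1 S=0 W=4
Step 3 [NS]: N:empty,E:wait,S:empty,W:wait | queues: N=0 E=1 S=0 W=4
Cars crossed by step 3: 1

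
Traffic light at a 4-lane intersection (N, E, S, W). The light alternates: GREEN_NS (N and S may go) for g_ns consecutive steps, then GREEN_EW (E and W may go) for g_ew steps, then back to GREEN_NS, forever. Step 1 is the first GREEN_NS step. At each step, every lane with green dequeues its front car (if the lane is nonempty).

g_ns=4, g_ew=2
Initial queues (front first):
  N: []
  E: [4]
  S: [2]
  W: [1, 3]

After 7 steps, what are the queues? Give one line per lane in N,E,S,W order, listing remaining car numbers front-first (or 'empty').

Step 1 [NS]: N:empty,E:wait,S:car2-GO,W:wait | queues: N=0 E=1 S=0 W=2
Step 2 [NS]: N:empty,E:wait,S:empty,W:wait | queues: N=0 E=1 S=0 W=2
Step 3 [NS]: N:empty,E:wait,S:empty,W:wait | queues: N=0 E=1 S=0 W=2
Step 4 [NS]: N:empty,E:wait,S:empty,W:wait | queues: N=0 E=1 S=0 W=2
Step 5 [EW]: N:wait,E:car4-GO,S:wait,W:car1-GO | queues: N=0 E=0 S=0 W=1
Step 6 [EW]: N:wait,E:empty,S:wait,W:car3-GO | queues: N=0 E=0 S=0 W=0

N: empty
E: empty
S: empty
W: empty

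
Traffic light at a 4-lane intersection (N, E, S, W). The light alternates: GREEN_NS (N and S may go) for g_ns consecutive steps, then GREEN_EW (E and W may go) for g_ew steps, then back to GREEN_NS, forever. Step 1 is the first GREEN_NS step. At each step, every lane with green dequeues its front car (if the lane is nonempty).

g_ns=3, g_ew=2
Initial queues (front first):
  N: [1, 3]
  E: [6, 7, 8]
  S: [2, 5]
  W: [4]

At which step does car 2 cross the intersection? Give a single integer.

Step 1 [NS]: N:car1-GO,E:wait,S:car2-GO,W:wait | queues: N=1 E=3 S=1 W=1
Step 2 [NS]: N:car3-GO,E:wait,S:car5-GO,W:wait | queues: N=0 E=3 S=0 W=1
Step 3 [NS]: N:empty,E:wait,S:empty,W:wait | queues: N=0 E=3 S=0 W=1
Step 4 [EW]: N:wait,E:car6-GO,S:wait,W:car4-GO | queues: N=0 E=2 S=0 W=0
Step 5 [EW]: N:wait,E:car7-GO,S:wait,W:empty | queues: N=0 E=1 S=0 W=0
Step 6 [NS]: N:empty,E:wait,S:empty,W:wait | queues: N=0 E=1 S=0 W=0
Step 7 [NS]: N:empty,E:wait,S:empty,W:wait | queues: N=0 E=1 S=0 W=0
Step 8 [NS]: N:empty,E:wait,S:empty,W:wait | queues: N=0 E=1 S=0 W=0
Step 9 [EW]: N:wait,E:car8-GO,S:wait,W:empty | queues: N=0 E=0 S=0 W=0
Car 2 crosses at step 1

1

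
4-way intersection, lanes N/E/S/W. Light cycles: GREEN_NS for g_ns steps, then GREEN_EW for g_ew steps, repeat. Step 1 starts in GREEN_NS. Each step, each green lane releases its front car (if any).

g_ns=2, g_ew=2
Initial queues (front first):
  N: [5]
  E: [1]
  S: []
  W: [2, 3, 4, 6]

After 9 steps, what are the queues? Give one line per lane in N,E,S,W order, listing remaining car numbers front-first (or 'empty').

Step 1 [NS]: N:car5-GO,E:wait,S:empty,W:wait | queues: N=0 E=1 S=0 W=4
Step 2 [NS]: N:empty,E:wait,S:empty,W:wait | queues: N=0 E=1 S=0 W=4
Step 3 [EW]: N:wait,E:car1-GO,S:wait,W:car2-GO | queues: N=0 E=0 S=0 W=3
Step 4 [EW]: N:wait,E:empty,S:wait,W:car3-GO | queues: N=0 E=0 S=0 W=2
Step 5 [NS]: N:empty,E:wait,S:empty,W:wait | queues: N=0 E=0 S=0 W=2
Step 6 [NS]: N:empty,E:wait,S:empty,W:wait | queues: N=0 E=0 S=0 W=2
Step 7 [EW]: N:wait,E:empty,S:wait,W:car4-GO | queues: N=0 E=0 S=0 W=1
Step 8 [EW]: N:wait,E:empty,S:wait,W:car6-GO | queues: N=0 E=0 S=0 W=0

N: empty
E: empty
S: empty
W: empty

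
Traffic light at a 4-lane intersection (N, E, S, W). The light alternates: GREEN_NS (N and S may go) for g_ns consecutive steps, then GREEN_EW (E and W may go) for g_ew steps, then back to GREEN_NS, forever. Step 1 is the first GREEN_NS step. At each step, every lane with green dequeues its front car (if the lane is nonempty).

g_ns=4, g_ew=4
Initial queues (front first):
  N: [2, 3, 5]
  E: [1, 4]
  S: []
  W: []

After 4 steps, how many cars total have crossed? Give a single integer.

Answer: 3

Derivation:
Step 1 [NS]: N:car2-GO,E:wait,S:empty,W:wait | queues: N=2 E=2 S=0 W=0
Step 2 [NS]: N:car3-GO,E:wait,S:empty,W:wait | queues: N=1 E=2 S=0 W=0
Step 3 [NS]: N:car5-GO,E:wait,S:empty,W:wait | queues: N=0 E=2 S=0 W=0
Step 4 [NS]: N:empty,E:wait,S:empty,W:wait | queues: N=0 E=2 S=0 W=0
Cars crossed by step 4: 3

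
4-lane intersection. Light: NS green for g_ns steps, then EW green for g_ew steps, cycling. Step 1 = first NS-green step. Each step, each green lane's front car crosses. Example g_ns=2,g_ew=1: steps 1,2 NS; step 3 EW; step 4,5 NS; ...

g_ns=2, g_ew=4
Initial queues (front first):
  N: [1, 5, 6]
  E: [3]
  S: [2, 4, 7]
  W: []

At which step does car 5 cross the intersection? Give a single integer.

Step 1 [NS]: N:car1-GO,E:wait,S:car2-GO,W:wait | queues: N=2 E=1 S=2 W=0
Step 2 [NS]: N:car5-GO,E:wait,S:car4-GO,W:wait | queues: N=1 E=1 S=1 W=0
Step 3 [EW]: N:wait,E:car3-GO,S:wait,W:empty | queues: N=1 E=0 S=1 W=0
Step 4 [EW]: N:wait,E:empty,S:wait,W:empty | queues: N=1 E=0 S=1 W=0
Step 5 [EW]: N:wait,E:empty,S:wait,W:empty | queues: N=1 E=0 S=1 W=0
Step 6 [EW]: N:wait,E:empty,S:wait,W:empty | queues: N=1 E=0 S=1 W=0
Step 7 [NS]: N:car6-GO,E:wait,S:car7-GO,W:wait | queues: N=0 E=0 S=0 W=0
Car 5 crosses at step 2

2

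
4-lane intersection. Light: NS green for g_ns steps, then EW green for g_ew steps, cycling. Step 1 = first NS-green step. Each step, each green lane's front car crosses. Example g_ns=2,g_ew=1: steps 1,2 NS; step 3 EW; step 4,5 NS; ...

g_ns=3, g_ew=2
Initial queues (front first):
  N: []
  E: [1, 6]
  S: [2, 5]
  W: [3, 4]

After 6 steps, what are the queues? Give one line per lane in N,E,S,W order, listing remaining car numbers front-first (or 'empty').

Step 1 [NS]: N:empty,E:wait,S:car2-GO,W:wait | queues: N=0 E=2 S=1 W=2
Step 2 [NS]: N:empty,E:wait,S:car5-GO,W:wait | queues: N=0 E=2 S=0 W=2
Step 3 [NS]: N:empty,E:wait,S:empty,W:wait | queues: N=0 E=2 S=0 W=2
Step 4 [EW]: N:wait,E:car1-GO,S:wait,W:car3-GO | queues: N=0 E=1 S=0 W=1
Step 5 [EW]: N:wait,E:car6-GO,S:wait,W:car4-GO | queues: N=0 E=0 S=0 W=0

N: empty
E: empty
S: empty
W: empty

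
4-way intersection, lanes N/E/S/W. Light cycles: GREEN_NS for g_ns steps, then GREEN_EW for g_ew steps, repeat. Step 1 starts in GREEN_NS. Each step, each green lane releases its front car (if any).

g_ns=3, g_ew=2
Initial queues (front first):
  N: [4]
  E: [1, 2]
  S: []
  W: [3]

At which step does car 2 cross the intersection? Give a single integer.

Step 1 [NS]: N:car4-GO,E:wait,S:empty,W:wait | queues: N=0 E=2 S=0 W=1
Step 2 [NS]: N:empty,E:wait,S:empty,W:wait | queues: N=0 E=2 S=0 W=1
Step 3 [NS]: N:empty,E:wait,S:empty,W:wait | queues: N=0 E=2 S=0 W=1
Step 4 [EW]: N:wait,E:car1-GO,S:wait,W:car3-GO | queues: N=0 E=1 S=0 W=0
Step 5 [EW]: N:wait,E:car2-GO,S:wait,W:empty | queues: N=0 E=0 S=0 W=0
Car 2 crosses at step 5

5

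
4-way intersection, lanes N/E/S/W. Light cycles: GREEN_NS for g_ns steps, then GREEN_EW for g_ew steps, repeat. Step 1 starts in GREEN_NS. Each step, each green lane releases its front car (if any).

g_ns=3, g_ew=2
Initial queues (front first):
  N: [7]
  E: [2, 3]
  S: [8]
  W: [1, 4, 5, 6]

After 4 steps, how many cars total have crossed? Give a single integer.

Answer: 4

Derivation:
Step 1 [NS]: N:car7-GO,E:wait,S:car8-GO,W:wait | queues: N=0 E=2 S=0 W=4
Step 2 [NS]: N:empty,E:wait,S:empty,W:wait | queues: N=0 E=2 S=0 W=4
Step 3 [NS]: N:empty,E:wait,S:empty,W:wait | queues: N=0 E=2 S=0 W=4
Step 4 [EW]: N:wait,E:car2-GO,S:wait,W:car1-GO | queues: N=0 E=1 S=0 W=3
Cars crossed by step 4: 4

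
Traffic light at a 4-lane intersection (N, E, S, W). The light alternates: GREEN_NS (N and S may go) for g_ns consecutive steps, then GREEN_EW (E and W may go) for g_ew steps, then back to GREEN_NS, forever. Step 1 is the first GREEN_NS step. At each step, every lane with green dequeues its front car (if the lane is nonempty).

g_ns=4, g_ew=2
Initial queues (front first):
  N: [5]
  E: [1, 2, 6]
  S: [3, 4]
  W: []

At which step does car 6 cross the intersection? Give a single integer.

Step 1 [NS]: N:car5-GO,E:wait,S:car3-GO,W:wait | queues: N=0 E=3 S=1 W=0
Step 2 [NS]: N:empty,E:wait,S:car4-GO,W:wait | queues: N=0 E=3 S=0 W=0
Step 3 [NS]: N:empty,E:wait,S:empty,W:wait | queues: N=0 E=3 S=0 W=0
Step 4 [NS]: N:empty,E:wait,S:empty,W:wait | queues: N=0 E=3 S=0 W=0
Step 5 [EW]: N:wait,E:car1-GO,S:wait,W:empty | queues: N=0 E=2 S=0 W=0
Step 6 [EW]: N:wait,E:car2-GO,S:wait,W:empty | queues: N=0 E=1 S=0 W=0
Step 7 [NS]: N:empty,E:wait,S:empty,W:wait | queues: N=0 E=1 S=0 W=0
Step 8 [NS]: N:empty,E:wait,S:empty,W:wait | queues: N=0 E=1 S=0 W=0
Step 9 [NS]: N:empty,E:wait,S:empty,W:wait | queues: N=0 E=1 S=0 W=0
Step 10 [NS]: N:empty,E:wait,S:empty,W:wait | queues: N=0 E=1 S=0 W=0
Step 11 [EW]: N:wait,E:car6-GO,S:wait,W:empty | queues: N=0 E=0 S=0 W=0
Car 6 crosses at step 11

11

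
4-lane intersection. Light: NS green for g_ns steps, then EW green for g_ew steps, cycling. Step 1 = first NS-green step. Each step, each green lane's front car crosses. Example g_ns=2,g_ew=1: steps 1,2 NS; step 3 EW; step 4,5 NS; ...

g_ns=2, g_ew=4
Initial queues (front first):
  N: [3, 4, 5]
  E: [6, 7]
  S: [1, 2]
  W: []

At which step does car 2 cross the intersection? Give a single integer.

Step 1 [NS]: N:car3-GO,E:wait,S:car1-GO,W:wait | queues: N=2 E=2 S=1 W=0
Step 2 [NS]: N:car4-GO,E:wait,S:car2-GO,W:wait | queues: N=1 E=2 S=0 W=0
Step 3 [EW]: N:wait,E:car6-GO,S:wait,W:empty | queues: N=1 E=1 S=0 W=0
Step 4 [EW]: N:wait,E:car7-GO,S:wait,W:empty | queues: N=1 E=0 S=0 W=0
Step 5 [EW]: N:wait,E:empty,S:wait,W:empty | queues: N=1 E=0 S=0 W=0
Step 6 [EW]: N:wait,E:empty,S:wait,W:empty | queues: N=1 E=0 S=0 W=0
Step 7 [NS]: N:car5-GO,E:wait,S:empty,W:wait | queues: N=0 E=0 S=0 W=0
Car 2 crosses at step 2

2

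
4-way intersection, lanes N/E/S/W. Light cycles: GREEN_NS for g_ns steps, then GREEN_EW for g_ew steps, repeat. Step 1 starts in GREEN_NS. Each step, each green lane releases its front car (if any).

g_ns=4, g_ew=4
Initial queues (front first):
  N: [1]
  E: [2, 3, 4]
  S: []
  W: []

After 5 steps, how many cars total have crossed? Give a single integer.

Answer: 2

Derivation:
Step 1 [NS]: N:car1-GO,E:wait,S:empty,W:wait | queues: N=0 E=3 S=0 W=0
Step 2 [NS]: N:empty,E:wait,S:empty,W:wait | queues: N=0 E=3 S=0 W=0
Step 3 [NS]: N:empty,E:wait,S:empty,W:wait | queues: N=0 E=3 S=0 W=0
Step 4 [NS]: N:empty,E:wait,S:empty,W:wait | queues: N=0 E=3 S=0 W=0
Step 5 [EW]: N:wait,E:car2-GO,S:wait,W:empty | queues: N=0 E=2 S=0 W=0
Cars crossed by step 5: 2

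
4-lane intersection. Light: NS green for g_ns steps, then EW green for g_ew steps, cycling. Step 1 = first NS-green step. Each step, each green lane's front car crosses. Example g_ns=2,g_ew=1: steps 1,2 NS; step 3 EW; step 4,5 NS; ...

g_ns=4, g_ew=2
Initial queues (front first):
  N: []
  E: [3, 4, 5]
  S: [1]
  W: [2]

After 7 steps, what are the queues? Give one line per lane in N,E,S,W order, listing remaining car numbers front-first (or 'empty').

Step 1 [NS]: N:empty,E:wait,S:car1-GO,W:wait | queues: N=0 E=3 S=0 W=1
Step 2 [NS]: N:empty,E:wait,S:empty,W:wait | queues: N=0 E=3 S=0 W=1
Step 3 [NS]: N:empty,E:wait,S:empty,W:wait | queues: N=0 E=3 S=0 W=1
Step 4 [NS]: N:empty,E:wait,S:empty,W:wait | queues: N=0 E=3 S=0 W=1
Step 5 [EW]: N:wait,E:car3-GO,S:wait,W:car2-GO | queues: N=0 E=2 S=0 W=0
Step 6 [EW]: N:wait,E:car4-GO,S:wait,W:empty | queues: N=0 E=1 S=0 W=0
Step 7 [NS]: N:empty,E:wait,S:empty,W:wait | queues: N=0 E=1 S=0 W=0

N: empty
E: 5
S: empty
W: empty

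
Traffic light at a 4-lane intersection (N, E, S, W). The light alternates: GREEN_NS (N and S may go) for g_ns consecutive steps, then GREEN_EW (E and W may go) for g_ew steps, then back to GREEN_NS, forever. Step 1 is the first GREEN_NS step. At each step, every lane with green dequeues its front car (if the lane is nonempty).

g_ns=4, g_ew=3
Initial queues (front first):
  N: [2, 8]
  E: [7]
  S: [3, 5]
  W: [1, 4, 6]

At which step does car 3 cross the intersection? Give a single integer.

Step 1 [NS]: N:car2-GO,E:wait,S:car3-GO,W:wait | queues: N=1 E=1 S=1 W=3
Step 2 [NS]: N:car8-GO,E:wait,S:car5-GO,W:wait | queues: N=0 E=1 S=0 W=3
Step 3 [NS]: N:empty,E:wait,S:empty,W:wait | queues: N=0 E=1 S=0 W=3
Step 4 [NS]: N:empty,E:wait,S:empty,W:wait | queues: N=0 E=1 S=0 W=3
Step 5 [EW]: N:wait,E:car7-GO,S:wait,W:car1-GO | queues: N=0 E=0 S=0 W=2
Step 6 [EW]: N:wait,E:empty,S:wait,W:car4-GO | queues: N=0 E=0 S=0 W=1
Step 7 [EW]: N:wait,E:empty,S:wait,W:car6-GO | queues: N=0 E=0 S=0 W=0
Car 3 crosses at step 1

1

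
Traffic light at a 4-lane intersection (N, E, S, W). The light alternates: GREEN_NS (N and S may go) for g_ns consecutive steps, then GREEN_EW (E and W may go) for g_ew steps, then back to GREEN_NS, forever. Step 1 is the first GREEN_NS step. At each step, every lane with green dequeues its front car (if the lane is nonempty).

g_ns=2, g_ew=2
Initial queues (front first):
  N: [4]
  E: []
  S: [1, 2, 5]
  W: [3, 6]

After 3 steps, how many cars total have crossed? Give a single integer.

Answer: 4

Derivation:
Step 1 [NS]: N:car4-GO,E:wait,S:car1-GO,W:wait | queues: N=0 E=0 S=2 W=2
Step 2 [NS]: N:empty,E:wait,S:car2-GO,W:wait | queues: N=0 E=0 S=1 W=2
Step 3 [EW]: N:wait,E:empty,S:wait,W:car3-GO | queues: N=0 E=0 S=1 W=1
Cars crossed by step 3: 4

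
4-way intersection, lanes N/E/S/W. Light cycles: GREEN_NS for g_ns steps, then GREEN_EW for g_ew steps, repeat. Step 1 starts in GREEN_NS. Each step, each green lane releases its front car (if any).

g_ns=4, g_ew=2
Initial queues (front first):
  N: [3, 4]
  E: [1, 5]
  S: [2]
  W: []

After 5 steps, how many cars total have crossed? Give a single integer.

Answer: 4

Derivation:
Step 1 [NS]: N:car3-GO,E:wait,S:car2-GO,W:wait | queues: N=1 E=2 S=0 W=0
Step 2 [NS]: N:car4-GO,E:wait,S:empty,W:wait | queues: N=0 E=2 S=0 W=0
Step 3 [NS]: N:empty,E:wait,S:empty,W:wait | queues: N=0 E=2 S=0 W=0
Step 4 [NS]: N:empty,E:wait,S:empty,W:wait | queues: N=0 E=2 S=0 W=0
Step 5 [EW]: N:wait,E:car1-GO,S:wait,W:empty | queues: N=0 E=1 S=0 W=0
Cars crossed by step 5: 4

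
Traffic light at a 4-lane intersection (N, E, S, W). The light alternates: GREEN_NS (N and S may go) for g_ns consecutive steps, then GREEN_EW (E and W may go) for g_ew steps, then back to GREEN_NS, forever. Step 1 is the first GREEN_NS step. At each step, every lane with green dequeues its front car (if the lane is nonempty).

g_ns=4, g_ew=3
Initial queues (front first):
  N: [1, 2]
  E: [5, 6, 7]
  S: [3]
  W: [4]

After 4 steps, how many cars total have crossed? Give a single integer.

Answer: 3

Derivation:
Step 1 [NS]: N:car1-GO,E:wait,S:car3-GO,W:wait | queues: N=1 E=3 S=0 W=1
Step 2 [NS]: N:car2-GO,E:wait,S:empty,W:wait | queues: N=0 E=3 S=0 W=1
Step 3 [NS]: N:empty,E:wait,S:empty,W:wait | queues: N=0 E=3 S=0 W=1
Step 4 [NS]: N:empty,E:wait,S:empty,W:wait | queues: N=0 E=3 S=0 W=1
Cars crossed by step 4: 3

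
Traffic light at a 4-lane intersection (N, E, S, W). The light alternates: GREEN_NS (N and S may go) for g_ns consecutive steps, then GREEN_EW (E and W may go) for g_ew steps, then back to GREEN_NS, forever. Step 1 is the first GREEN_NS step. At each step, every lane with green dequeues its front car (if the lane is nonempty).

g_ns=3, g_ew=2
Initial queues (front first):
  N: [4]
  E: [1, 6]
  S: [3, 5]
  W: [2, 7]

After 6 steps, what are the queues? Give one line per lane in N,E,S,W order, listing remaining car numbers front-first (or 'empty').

Step 1 [NS]: N:car4-GO,E:wait,S:car3-GO,W:wait | queues: N=0 E=2 S=1 W=2
Step 2 [NS]: N:empty,E:wait,S:car5-GO,W:wait | queues: N=0 E=2 S=0 W=2
Step 3 [NS]: N:empty,E:wait,S:empty,W:wait | queues: N=0 E=2 S=0 W=2
Step 4 [EW]: N:wait,E:car1-GO,S:wait,W:car2-GO | queues: N=0 E=1 S=0 W=1
Step 5 [EW]: N:wait,E:car6-GO,S:wait,W:car7-GO | queues: N=0 E=0 S=0 W=0

N: empty
E: empty
S: empty
W: empty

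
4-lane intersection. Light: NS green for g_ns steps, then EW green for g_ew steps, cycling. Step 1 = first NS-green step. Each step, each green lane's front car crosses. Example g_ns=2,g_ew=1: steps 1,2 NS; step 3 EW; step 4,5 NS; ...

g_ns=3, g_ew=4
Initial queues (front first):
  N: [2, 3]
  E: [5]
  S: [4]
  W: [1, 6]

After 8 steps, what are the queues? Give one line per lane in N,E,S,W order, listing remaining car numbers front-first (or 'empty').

Step 1 [NS]: N:car2-GO,E:wait,S:car4-GO,W:wait | queues: N=1 E=1 S=0 W=2
Step 2 [NS]: N:car3-GO,E:wait,S:empty,W:wait | queues: N=0 E=1 S=0 W=2
Step 3 [NS]: N:empty,E:wait,S:empty,W:wait | queues: N=0 E=1 S=0 W=2
Step 4 [EW]: N:wait,E:car5-GO,S:wait,W:car1-GO | queues: N=0 E=0 S=0 W=1
Step 5 [EW]: N:wait,E:empty,S:wait,W:car6-GO | queues: N=0 E=0 S=0 W=0

N: empty
E: empty
S: empty
W: empty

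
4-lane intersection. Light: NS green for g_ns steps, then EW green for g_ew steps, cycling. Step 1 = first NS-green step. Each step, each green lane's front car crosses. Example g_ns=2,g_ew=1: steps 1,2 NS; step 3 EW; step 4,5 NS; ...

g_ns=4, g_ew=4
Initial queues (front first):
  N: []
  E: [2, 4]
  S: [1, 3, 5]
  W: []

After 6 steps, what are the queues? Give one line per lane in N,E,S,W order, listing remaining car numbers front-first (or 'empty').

Step 1 [NS]: N:empty,E:wait,S:car1-GO,W:wait | queues: N=0 E=2 S=2 W=0
Step 2 [NS]: N:empty,E:wait,S:car3-GO,W:wait | queues: N=0 E=2 S=1 W=0
Step 3 [NS]: N:empty,E:wait,S:car5-GO,W:wait | queues: N=0 E=2 S=0 W=0
Step 4 [NS]: N:empty,E:wait,S:empty,W:wait | queues: N=0 E=2 S=0 W=0
Step 5 [EW]: N:wait,E:car2-GO,S:wait,W:empty | queues: N=0 E=1 S=0 W=0
Step 6 [EW]: N:wait,E:car4-GO,S:wait,W:empty | queues: N=0 E=0 S=0 W=0

N: empty
E: empty
S: empty
W: empty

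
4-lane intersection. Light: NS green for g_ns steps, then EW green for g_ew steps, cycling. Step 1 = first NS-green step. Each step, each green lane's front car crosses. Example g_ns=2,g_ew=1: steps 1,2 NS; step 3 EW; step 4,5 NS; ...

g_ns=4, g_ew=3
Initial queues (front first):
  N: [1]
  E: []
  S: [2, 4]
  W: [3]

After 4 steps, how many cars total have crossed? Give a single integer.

Step 1 [NS]: N:car1-GO,E:wait,S:car2-GO,W:wait | queues: N=0 E=0 S=1 W=1
Step 2 [NS]: N:empty,E:wait,S:car4-GO,W:wait | queues: N=0 E=0 S=0 W=1
Step 3 [NS]: N:empty,E:wait,S:empty,W:wait | queues: N=0 E=0 S=0 W=1
Step 4 [NS]: N:empty,E:wait,S:empty,W:wait | queues: N=0 E=0 S=0 W=1
Cars crossed by step 4: 3

Answer: 3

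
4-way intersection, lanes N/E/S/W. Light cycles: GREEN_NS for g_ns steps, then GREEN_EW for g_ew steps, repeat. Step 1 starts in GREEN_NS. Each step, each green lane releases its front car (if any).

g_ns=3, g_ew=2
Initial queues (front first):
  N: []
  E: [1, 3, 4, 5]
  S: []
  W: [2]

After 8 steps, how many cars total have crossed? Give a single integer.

Step 1 [NS]: N:empty,E:wait,S:empty,W:wait | queues: N=0 E=4 S=0 W=1
Step 2 [NS]: N:empty,E:wait,S:empty,W:wait | queues: N=0 E=4 S=0 W=1
Step 3 [NS]: N:empty,E:wait,S:empty,W:wait | queues: N=0 E=4 S=0 W=1
Step 4 [EW]: N:wait,E:car1-GO,S:wait,W:car2-GO | queues: N=0 E=3 S=0 W=0
Step 5 [EW]: N:wait,E:car3-GO,S:wait,W:empty | queues: N=0 E=2 S=0 W=0
Step 6 [NS]: N:empty,E:wait,S:empty,W:wait | queues: N=0 E=2 S=0 W=0
Step 7 [NS]: N:empty,E:wait,S:empty,W:wait | queues: N=0 E=2 S=0 W=0
Step 8 [NS]: N:empty,E:wait,S:empty,W:wait | queues: N=0 E=2 S=0 W=0
Cars crossed by step 8: 3

Answer: 3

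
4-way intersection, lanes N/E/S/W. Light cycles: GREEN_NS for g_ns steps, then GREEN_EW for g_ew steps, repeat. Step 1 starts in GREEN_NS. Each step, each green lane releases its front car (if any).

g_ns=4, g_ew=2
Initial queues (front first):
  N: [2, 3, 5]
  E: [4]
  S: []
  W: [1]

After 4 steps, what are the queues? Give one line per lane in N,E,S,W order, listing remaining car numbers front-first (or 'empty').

Step 1 [NS]: N:car2-GO,E:wait,S:empty,W:wait | queues: N=2 E=1 S=0 W=1
Step 2 [NS]: N:car3-GO,E:wait,S:empty,W:wait | queues: N=1 E=1 S=0 W=1
Step 3 [NS]: N:car5-GO,E:wait,S:empty,W:wait | queues: N=0 E=1 S=0 W=1
Step 4 [NS]: N:empty,E:wait,S:empty,W:wait | queues: N=0 E=1 S=0 W=1

N: empty
E: 4
S: empty
W: 1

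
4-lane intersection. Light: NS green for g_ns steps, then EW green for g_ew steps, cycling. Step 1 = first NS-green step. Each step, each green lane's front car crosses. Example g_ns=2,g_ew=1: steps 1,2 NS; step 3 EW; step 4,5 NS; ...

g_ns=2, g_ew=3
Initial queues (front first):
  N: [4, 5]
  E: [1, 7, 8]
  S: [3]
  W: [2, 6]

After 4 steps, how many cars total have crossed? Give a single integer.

Step 1 [NS]: N:car4-GO,E:wait,S:car3-GO,W:wait | queues: N=1 E=3 S=0 W=2
Step 2 [NS]: N:car5-GO,E:wait,S:empty,W:wait | queues: N=0 E=3 S=0 W=2
Step 3 [EW]: N:wait,E:car1-GO,S:wait,W:car2-GO | queues: N=0 E=2 S=0 W=1
Step 4 [EW]: N:wait,E:car7-GO,S:wait,W:car6-GO | queues: N=0 E=1 S=0 W=0
Cars crossed by step 4: 7

Answer: 7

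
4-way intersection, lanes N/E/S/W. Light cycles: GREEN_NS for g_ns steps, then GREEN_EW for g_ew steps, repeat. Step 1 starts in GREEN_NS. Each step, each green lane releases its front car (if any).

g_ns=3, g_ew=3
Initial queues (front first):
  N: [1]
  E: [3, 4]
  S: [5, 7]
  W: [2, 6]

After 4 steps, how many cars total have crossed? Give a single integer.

Answer: 5

Derivation:
Step 1 [NS]: N:car1-GO,E:wait,S:car5-GO,W:wait | queues: N=0 E=2 S=1 W=2
Step 2 [NS]: N:empty,E:wait,S:car7-GO,W:wait | queues: N=0 E=2 S=0 W=2
Step 3 [NS]: N:empty,E:wait,S:empty,W:wait | queues: N=0 E=2 S=0 W=2
Step 4 [EW]: N:wait,E:car3-GO,S:wait,W:car2-GO | queues: N=0 E=1 S=0 W=1
Cars crossed by step 4: 5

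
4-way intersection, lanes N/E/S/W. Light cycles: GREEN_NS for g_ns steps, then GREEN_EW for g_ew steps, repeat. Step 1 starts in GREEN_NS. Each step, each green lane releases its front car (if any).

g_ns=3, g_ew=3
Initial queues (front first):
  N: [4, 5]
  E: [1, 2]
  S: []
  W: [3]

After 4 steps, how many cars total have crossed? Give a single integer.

Step 1 [NS]: N:car4-GO,E:wait,S:empty,W:wait | queues: N=1 E=2 S=0 W=1
Step 2 [NS]: N:car5-GO,E:wait,S:empty,W:wait | queues: N=0 E=2 S=0 W=1
Step 3 [NS]: N:empty,E:wait,S:empty,W:wait | queues: N=0 E=2 S=0 W=1
Step 4 [EW]: N:wait,E:car1-GO,S:wait,W:car3-GO | queues: N=0 E=1 S=0 W=0
Cars crossed by step 4: 4

Answer: 4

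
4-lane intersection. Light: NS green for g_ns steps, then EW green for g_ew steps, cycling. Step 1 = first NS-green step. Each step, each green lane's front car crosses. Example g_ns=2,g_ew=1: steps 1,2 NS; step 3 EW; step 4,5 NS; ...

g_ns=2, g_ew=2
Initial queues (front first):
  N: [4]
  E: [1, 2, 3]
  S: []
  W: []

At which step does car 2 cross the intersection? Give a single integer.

Step 1 [NS]: N:car4-GO,E:wait,S:empty,W:wait | queues: N=0 E=3 S=0 W=0
Step 2 [NS]: N:empty,E:wait,S:empty,W:wait | queues: N=0 E=3 S=0 W=0
Step 3 [EW]: N:wait,E:car1-GO,S:wait,W:empty | queues: N=0 E=2 S=0 W=0
Step 4 [EW]: N:wait,E:car2-GO,S:wait,W:empty | queues: N=0 E=1 S=0 W=0
Step 5 [NS]: N:empty,E:wait,S:empty,W:wait | queues: N=0 E=1 S=0 W=0
Step 6 [NS]: N:empty,E:wait,S:empty,W:wait | queues: N=0 E=1 S=0 W=0
Step 7 [EW]: N:wait,E:car3-GO,S:wait,W:empty | queues: N=0 E=0 S=0 W=0
Car 2 crosses at step 4

4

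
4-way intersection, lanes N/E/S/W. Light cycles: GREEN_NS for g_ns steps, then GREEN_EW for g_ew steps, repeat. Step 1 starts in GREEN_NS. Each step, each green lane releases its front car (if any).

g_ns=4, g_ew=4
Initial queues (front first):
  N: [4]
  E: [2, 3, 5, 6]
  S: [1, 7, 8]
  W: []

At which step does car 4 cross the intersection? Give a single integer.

Step 1 [NS]: N:car4-GO,E:wait,S:car1-GO,W:wait | queues: N=0 E=4 S=2 W=0
Step 2 [NS]: N:empty,E:wait,S:car7-GO,W:wait | queues: N=0 E=4 S=1 W=0
Step 3 [NS]: N:empty,E:wait,S:car8-GO,W:wait | queues: N=0 E=4 S=0 W=0
Step 4 [NS]: N:empty,E:wait,S:empty,W:wait | queues: N=0 E=4 S=0 W=0
Step 5 [EW]: N:wait,E:car2-GO,S:wait,W:empty | queues: N=0 E=3 S=0 W=0
Step 6 [EW]: N:wait,E:car3-GO,S:wait,W:empty | queues: N=0 E=2 S=0 W=0
Step 7 [EW]: N:wait,E:car5-GO,S:wait,W:empty | queues: N=0 E=1 S=0 W=0
Step 8 [EW]: N:wait,E:car6-GO,S:wait,W:empty | queues: N=0 E=0 S=0 W=0
Car 4 crosses at step 1

1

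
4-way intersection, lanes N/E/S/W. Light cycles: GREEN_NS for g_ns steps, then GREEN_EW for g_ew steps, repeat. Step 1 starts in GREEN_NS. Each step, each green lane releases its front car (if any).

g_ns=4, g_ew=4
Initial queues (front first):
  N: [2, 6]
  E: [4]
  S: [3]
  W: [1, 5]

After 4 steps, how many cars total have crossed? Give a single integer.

Answer: 3

Derivation:
Step 1 [NS]: N:car2-GO,E:wait,S:car3-GO,W:wait | queues: N=1 E=1 S=0 W=2
Step 2 [NS]: N:car6-GO,E:wait,S:empty,W:wait | queues: N=0 E=1 S=0 W=2
Step 3 [NS]: N:empty,E:wait,S:empty,W:wait | queues: N=0 E=1 S=0 W=2
Step 4 [NS]: N:empty,E:wait,S:empty,W:wait | queues: N=0 E=1 S=0 W=2
Cars crossed by step 4: 3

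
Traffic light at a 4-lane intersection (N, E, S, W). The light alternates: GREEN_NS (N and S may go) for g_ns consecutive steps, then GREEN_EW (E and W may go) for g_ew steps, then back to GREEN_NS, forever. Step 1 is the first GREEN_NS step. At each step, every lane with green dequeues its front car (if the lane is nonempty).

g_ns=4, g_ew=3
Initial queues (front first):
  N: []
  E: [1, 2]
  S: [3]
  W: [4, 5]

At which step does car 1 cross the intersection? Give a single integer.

Step 1 [NS]: N:empty,E:wait,S:car3-GO,W:wait | queues: N=0 E=2 S=0 W=2
Step 2 [NS]: N:empty,E:wait,S:empty,W:wait | queues: N=0 E=2 S=0 W=2
Step 3 [NS]: N:empty,E:wait,S:empty,W:wait | queues: N=0 E=2 S=0 W=2
Step 4 [NS]: N:empty,E:wait,S:empty,W:wait | queues: N=0 E=2 S=0 W=2
Step 5 [EW]: N:wait,E:car1-GO,S:wait,W:car4-GO | queues: N=0 E=1 S=0 W=1
Step 6 [EW]: N:wait,E:car2-GO,S:wait,W:car5-GO | queues: N=0 E=0 S=0 W=0
Car 1 crosses at step 5

5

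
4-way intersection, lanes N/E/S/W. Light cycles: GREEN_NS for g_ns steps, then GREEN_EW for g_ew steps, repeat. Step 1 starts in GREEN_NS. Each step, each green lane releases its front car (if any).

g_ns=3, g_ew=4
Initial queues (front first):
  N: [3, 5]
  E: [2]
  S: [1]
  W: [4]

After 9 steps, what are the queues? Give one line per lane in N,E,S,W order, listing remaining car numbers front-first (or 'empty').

Step 1 [NS]: N:car3-GO,E:wait,S:car1-GO,W:wait | queues: N=1 E=1 S=0 W=1
Step 2 [NS]: N:car5-GO,E:wait,S:empty,W:wait | queues: N=0 E=1 S=0 W=1
Step 3 [NS]: N:empty,E:wait,S:empty,W:wait | queues: N=0 E=1 S=0 W=1
Step 4 [EW]: N:wait,E:car2-GO,S:wait,W:car4-GO | queues: N=0 E=0 S=0 W=0

N: empty
E: empty
S: empty
W: empty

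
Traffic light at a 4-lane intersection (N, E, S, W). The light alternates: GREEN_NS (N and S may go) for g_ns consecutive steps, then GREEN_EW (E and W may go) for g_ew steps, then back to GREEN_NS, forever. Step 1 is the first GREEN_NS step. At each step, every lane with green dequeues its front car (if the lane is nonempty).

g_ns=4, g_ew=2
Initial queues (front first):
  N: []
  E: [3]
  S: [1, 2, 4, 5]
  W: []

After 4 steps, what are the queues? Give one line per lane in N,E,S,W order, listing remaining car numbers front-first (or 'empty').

Step 1 [NS]: N:empty,E:wait,S:car1-GO,W:wait | queues: N=0 E=1 S=3 W=0
Step 2 [NS]: N:empty,E:wait,S:car2-GO,W:wait | queues: N=0 E=1 S=2 W=0
Step 3 [NS]: N:empty,E:wait,S:car4-GO,W:wait | queues: N=0 E=1 S=1 W=0
Step 4 [NS]: N:empty,E:wait,S:car5-GO,W:wait | queues: N=0 E=1 S=0 W=0

N: empty
E: 3
S: empty
W: empty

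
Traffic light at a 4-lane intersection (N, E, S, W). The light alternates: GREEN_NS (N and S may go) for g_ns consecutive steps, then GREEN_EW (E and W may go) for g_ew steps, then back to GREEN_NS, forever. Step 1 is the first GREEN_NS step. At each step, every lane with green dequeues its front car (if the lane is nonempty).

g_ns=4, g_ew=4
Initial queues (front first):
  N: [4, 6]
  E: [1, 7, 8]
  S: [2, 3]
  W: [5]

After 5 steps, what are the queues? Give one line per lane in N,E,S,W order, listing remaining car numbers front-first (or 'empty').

Step 1 [NS]: N:car4-GO,E:wait,S:car2-GO,W:wait | queues: N=1 E=3 S=1 W=1
Step 2 [NS]: N:car6-GO,E:wait,S:car3-GO,W:wait | queues: N=0 E=3 S=0 W=1
Step 3 [NS]: N:empty,E:wait,S:empty,W:wait | queues: N=0 E=3 S=0 W=1
Step 4 [NS]: N:empty,E:wait,S:empty,W:wait | queues: N=0 E=3 S=0 W=1
Step 5 [EW]: N:wait,E:car1-GO,S:wait,W:car5-GO | queues: N=0 E=2 S=0 W=0

N: empty
E: 7 8
S: empty
W: empty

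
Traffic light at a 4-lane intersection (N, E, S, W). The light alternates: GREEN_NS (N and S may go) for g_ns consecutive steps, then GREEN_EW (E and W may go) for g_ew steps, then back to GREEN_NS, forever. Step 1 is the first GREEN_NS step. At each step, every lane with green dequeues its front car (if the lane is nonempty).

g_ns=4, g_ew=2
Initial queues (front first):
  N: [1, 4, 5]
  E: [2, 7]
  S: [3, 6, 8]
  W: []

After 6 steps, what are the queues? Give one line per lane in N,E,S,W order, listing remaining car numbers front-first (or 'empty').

Step 1 [NS]: N:car1-GO,E:wait,S:car3-GO,W:wait | queues: N=2 E=2 S=2 W=0
Step 2 [NS]: N:car4-GO,E:wait,S:car6-GO,W:wait | queues: N=1 E=2 S=1 W=0
Step 3 [NS]: N:car5-GO,E:wait,S:car8-GO,W:wait | queues: N=0 E=2 S=0 W=0
Step 4 [NS]: N:empty,E:wait,S:empty,W:wait | queues: N=0 E=2 S=0 W=0
Step 5 [EW]: N:wait,E:car2-GO,S:wait,W:empty | queues: N=0 E=1 S=0 W=0
Step 6 [EW]: N:wait,E:car7-GO,S:wait,W:empty | queues: N=0 E=0 S=0 W=0

N: empty
E: empty
S: empty
W: empty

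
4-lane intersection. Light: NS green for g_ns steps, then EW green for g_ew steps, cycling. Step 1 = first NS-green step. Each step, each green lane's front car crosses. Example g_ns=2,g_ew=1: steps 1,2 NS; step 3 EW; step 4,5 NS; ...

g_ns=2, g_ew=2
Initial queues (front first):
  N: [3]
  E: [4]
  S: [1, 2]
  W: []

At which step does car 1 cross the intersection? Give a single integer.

Step 1 [NS]: N:car3-GO,E:wait,S:car1-GO,W:wait | queues: N=0 E=1 S=1 W=0
Step 2 [NS]: N:empty,E:wait,S:car2-GO,W:wait | queues: N=0 E=1 S=0 W=0
Step 3 [EW]: N:wait,E:car4-GO,S:wait,W:empty | queues: N=0 E=0 S=0 W=0
Car 1 crosses at step 1

1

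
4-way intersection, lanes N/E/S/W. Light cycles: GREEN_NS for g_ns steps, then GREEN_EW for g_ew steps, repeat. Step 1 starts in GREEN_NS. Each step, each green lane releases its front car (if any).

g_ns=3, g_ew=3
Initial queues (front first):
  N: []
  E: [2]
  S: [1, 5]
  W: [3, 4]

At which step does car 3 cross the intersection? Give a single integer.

Step 1 [NS]: N:empty,E:wait,S:car1-GO,W:wait | queues: N=0 E=1 S=1 W=2
Step 2 [NS]: N:empty,E:wait,S:car5-GO,W:wait | queues: N=0 E=1 S=0 W=2
Step 3 [NS]: N:empty,E:wait,S:empty,W:wait | queues: N=0 E=1 S=0 W=2
Step 4 [EW]: N:wait,E:car2-GO,S:wait,W:car3-GO | queues: N=0 E=0 S=0 W=1
Step 5 [EW]: N:wait,E:empty,S:wait,W:car4-GO | queues: N=0 E=0 S=0 W=0
Car 3 crosses at step 4

4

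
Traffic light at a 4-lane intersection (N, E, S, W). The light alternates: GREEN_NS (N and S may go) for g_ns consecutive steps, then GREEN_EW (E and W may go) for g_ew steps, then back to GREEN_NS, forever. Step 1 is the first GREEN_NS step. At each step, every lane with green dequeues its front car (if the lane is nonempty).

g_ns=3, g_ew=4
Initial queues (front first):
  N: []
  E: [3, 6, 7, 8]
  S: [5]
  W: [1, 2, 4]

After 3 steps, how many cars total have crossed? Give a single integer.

Answer: 1

Derivation:
Step 1 [NS]: N:empty,E:wait,S:car5-GO,W:wait | queues: N=0 E=4 S=0 W=3
Step 2 [NS]: N:empty,E:wait,S:empty,W:wait | queues: N=0 E=4 S=0 W=3
Step 3 [NS]: N:empty,E:wait,S:empty,W:wait | queues: N=0 E=4 S=0 W=3
Cars crossed by step 3: 1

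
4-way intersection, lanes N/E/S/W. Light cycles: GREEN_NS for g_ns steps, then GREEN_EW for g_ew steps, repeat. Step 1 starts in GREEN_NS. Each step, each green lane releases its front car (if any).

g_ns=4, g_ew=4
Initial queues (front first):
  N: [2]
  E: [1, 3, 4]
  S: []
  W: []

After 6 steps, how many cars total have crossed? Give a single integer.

Answer: 3

Derivation:
Step 1 [NS]: N:car2-GO,E:wait,S:empty,W:wait | queues: N=0 E=3 S=0 W=0
Step 2 [NS]: N:empty,E:wait,S:empty,W:wait | queues: N=0 E=3 S=0 W=0
Step 3 [NS]: N:empty,E:wait,S:empty,W:wait | queues: N=0 E=3 S=0 W=0
Step 4 [NS]: N:empty,E:wait,S:empty,W:wait | queues: N=0 E=3 S=0 W=0
Step 5 [EW]: N:wait,E:car1-GO,S:wait,W:empty | queues: N=0 E=2 S=0 W=0
Step 6 [EW]: N:wait,E:car3-GO,S:wait,W:empty | queues: N=0 E=1 S=0 W=0
Cars crossed by step 6: 3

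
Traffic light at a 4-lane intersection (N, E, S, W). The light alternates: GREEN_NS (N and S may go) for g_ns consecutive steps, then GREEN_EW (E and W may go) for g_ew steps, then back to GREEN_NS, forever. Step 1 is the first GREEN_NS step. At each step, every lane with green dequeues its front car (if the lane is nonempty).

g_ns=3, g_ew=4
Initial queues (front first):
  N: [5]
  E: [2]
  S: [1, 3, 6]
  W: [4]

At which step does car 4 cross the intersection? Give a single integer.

Step 1 [NS]: N:car5-GO,E:wait,S:car1-GO,W:wait | queues: N=0 E=1 S=2 W=1
Step 2 [NS]: N:empty,E:wait,S:car3-GO,W:wait | queues: N=0 E=1 S=1 W=1
Step 3 [NS]: N:empty,E:wait,S:car6-GO,W:wait | queues: N=0 E=1 S=0 W=1
Step 4 [EW]: N:wait,E:car2-GO,S:wait,W:car4-GO | queues: N=0 E=0 S=0 W=0
Car 4 crosses at step 4

4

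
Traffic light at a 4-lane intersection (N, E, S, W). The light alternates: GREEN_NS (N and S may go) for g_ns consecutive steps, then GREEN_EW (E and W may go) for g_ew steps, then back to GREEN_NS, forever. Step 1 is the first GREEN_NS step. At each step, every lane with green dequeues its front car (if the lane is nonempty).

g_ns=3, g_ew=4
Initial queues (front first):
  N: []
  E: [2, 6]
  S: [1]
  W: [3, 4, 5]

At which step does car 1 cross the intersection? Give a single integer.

Step 1 [NS]: N:empty,E:wait,S:car1-GO,W:wait | queues: N=0 E=2 S=0 W=3
Step 2 [NS]: N:empty,E:wait,S:empty,W:wait | queues: N=0 E=2 S=0 W=3
Step 3 [NS]: N:empty,E:wait,S:empty,W:wait | queues: N=0 E=2 S=0 W=3
Step 4 [EW]: N:wait,E:car2-GO,S:wait,W:car3-GO | queues: N=0 E=1 S=0 W=2
Step 5 [EW]: N:wait,E:car6-GO,S:wait,W:car4-GO | queues: N=0 E=0 S=0 W=1
Step 6 [EW]: N:wait,E:empty,S:wait,W:car5-GO | queues: N=0 E=0 S=0 W=0
Car 1 crosses at step 1

1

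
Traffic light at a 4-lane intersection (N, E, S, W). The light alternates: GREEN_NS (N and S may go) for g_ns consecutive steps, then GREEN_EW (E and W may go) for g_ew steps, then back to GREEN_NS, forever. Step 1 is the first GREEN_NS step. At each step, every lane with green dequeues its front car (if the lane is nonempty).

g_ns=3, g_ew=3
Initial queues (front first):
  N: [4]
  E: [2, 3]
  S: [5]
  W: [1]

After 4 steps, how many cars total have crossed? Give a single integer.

Step 1 [NS]: N:car4-GO,E:wait,S:car5-GO,W:wait | queues: N=0 E=2 S=0 W=1
Step 2 [NS]: N:empty,E:wait,S:empty,W:wait | queues: N=0 E=2 S=0 W=1
Step 3 [NS]: N:empty,E:wait,S:empty,W:wait | queues: N=0 E=2 S=0 W=1
Step 4 [EW]: N:wait,E:car2-GO,S:wait,W:car1-GO | queues: N=0 E=1 S=0 W=0
Cars crossed by step 4: 4

Answer: 4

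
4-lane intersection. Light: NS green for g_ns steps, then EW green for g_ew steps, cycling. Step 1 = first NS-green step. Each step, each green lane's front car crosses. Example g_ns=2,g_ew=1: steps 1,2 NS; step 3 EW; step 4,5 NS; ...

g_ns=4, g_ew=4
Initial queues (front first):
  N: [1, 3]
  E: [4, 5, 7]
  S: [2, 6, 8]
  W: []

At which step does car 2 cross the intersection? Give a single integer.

Step 1 [NS]: N:car1-GO,E:wait,S:car2-GO,W:wait | queues: N=1 E=3 S=2 W=0
Step 2 [NS]: N:car3-GO,E:wait,S:car6-GO,W:wait | queues: N=0 E=3 S=1 W=0
Step 3 [NS]: N:empty,E:wait,S:car8-GO,W:wait | queues: N=0 E=3 S=0 W=0
Step 4 [NS]: N:empty,E:wait,S:empty,W:wait | queues: N=0 E=3 S=0 W=0
Step 5 [EW]: N:wait,E:car4-GO,S:wait,W:empty | queues: N=0 E=2 S=0 W=0
Step 6 [EW]: N:wait,E:car5-GO,S:wait,W:empty | queues: N=0 E=1 S=0 W=0
Step 7 [EW]: N:wait,E:car7-GO,S:wait,W:empty | queues: N=0 E=0 S=0 W=0
Car 2 crosses at step 1

1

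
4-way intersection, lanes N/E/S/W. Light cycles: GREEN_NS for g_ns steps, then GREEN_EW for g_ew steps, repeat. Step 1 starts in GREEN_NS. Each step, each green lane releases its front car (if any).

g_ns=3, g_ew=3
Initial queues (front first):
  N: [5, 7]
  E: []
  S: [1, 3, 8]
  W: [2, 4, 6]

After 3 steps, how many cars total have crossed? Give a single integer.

Step 1 [NS]: N:car5-GO,E:wait,S:car1-GO,W:wait | queues: N=1 E=0 S=2 W=3
Step 2 [NS]: N:car7-GO,E:wait,S:car3-GO,W:wait | queues: N=0 E=0 S=1 W=3
Step 3 [NS]: N:empty,E:wait,S:car8-GO,W:wait | queues: N=0 E=0 S=0 W=3
Cars crossed by step 3: 5

Answer: 5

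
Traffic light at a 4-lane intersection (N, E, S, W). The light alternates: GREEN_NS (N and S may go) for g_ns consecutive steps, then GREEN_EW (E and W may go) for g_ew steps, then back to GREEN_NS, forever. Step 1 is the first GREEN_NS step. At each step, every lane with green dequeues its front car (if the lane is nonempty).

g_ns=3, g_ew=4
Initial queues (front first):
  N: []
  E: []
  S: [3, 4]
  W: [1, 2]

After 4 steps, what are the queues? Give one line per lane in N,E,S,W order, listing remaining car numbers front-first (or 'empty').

Step 1 [NS]: N:empty,E:wait,S:car3-GO,W:wait | queues: N=0 E=0 S=1 W=2
Step 2 [NS]: N:empty,E:wait,S:car4-GO,W:wait | queues: N=0 E=0 S=0 W=2
Step 3 [NS]: N:empty,E:wait,S:empty,W:wait | queues: N=0 E=0 S=0 W=2
Step 4 [EW]: N:wait,E:empty,S:wait,W:car1-GO | queues: N=0 E=0 S=0 W=1

N: empty
E: empty
S: empty
W: 2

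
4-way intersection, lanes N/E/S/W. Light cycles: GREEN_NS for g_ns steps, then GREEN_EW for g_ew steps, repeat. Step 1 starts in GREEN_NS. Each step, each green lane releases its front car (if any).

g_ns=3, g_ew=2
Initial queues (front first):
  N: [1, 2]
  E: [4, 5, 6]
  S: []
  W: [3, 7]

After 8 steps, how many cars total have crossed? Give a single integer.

Answer: 6

Derivation:
Step 1 [NS]: N:car1-GO,E:wait,S:empty,W:wait | queues: N=1 E=3 S=0 W=2
Step 2 [NS]: N:car2-GO,E:wait,S:empty,W:wait | queues: N=0 E=3 S=0 W=2
Step 3 [NS]: N:empty,E:wait,S:empty,W:wait | queues: N=0 E=3 S=0 W=2
Step 4 [EW]: N:wait,E:car4-GO,S:wait,W:car3-GO | queues: N=0 E=2 S=0 W=1
Step 5 [EW]: N:wait,E:car5-GO,S:wait,W:car7-GO | queues: N=0 E=1 S=0 W=0
Step 6 [NS]: N:empty,E:wait,S:empty,W:wait | queues: N=0 E=1 S=0 W=0
Step 7 [NS]: N:empty,E:wait,S:empty,W:wait | queues: N=0 E=1 S=0 W=0
Step 8 [NS]: N:empty,E:wait,S:empty,W:wait | queues: N=0 E=1 S=0 W=0
Cars crossed by step 8: 6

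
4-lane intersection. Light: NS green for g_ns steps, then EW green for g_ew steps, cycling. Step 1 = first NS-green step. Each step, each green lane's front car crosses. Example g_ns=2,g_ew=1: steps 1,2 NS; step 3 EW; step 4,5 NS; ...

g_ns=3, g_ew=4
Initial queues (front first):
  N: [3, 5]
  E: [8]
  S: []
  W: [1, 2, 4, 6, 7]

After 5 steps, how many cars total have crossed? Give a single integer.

Answer: 5

Derivation:
Step 1 [NS]: N:car3-GO,E:wait,S:empty,W:wait | queues: N=1 E=1 S=0 W=5
Step 2 [NS]: N:car5-GO,E:wait,S:empty,W:wait | queues: N=0 E=1 S=0 W=5
Step 3 [NS]: N:empty,E:wait,S:empty,W:wait | queues: N=0 E=1 S=0 W=5
Step 4 [EW]: N:wait,E:car8-GO,S:wait,W:car1-GO | queues: N=0 E=0 S=0 W=4
Step 5 [EW]: N:wait,E:empty,S:wait,W:car2-GO | queues: N=0 E=0 S=0 W=3
Cars crossed by step 5: 5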